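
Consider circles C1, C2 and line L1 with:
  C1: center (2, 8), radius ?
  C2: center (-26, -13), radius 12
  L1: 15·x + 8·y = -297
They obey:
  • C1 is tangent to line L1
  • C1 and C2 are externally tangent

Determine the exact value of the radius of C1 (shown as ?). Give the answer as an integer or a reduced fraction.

1. [C1‖L1]  r_C1² − 529 = 0  ⇒  r_C1 = 23 (r>0 drops 1)
2. [ext C1·C2]  r_C1² + 24r_C1 − 1081 = 0  ⇒  r_C1 = 23 (r>0 drops 1)

23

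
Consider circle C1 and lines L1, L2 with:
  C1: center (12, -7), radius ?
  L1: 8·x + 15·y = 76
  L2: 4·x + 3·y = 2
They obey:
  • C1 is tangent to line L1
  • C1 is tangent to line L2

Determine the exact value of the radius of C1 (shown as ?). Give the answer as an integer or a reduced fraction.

5

1. [C1‖L1]  r_C1² − 25 = 0  ⇒  r_C1 = 5 (r>0 drops 1)
2. [C1‖L2]  r_C1² − 25 = 0  ⇒  r_C1 = 5 (r>0 drops 1)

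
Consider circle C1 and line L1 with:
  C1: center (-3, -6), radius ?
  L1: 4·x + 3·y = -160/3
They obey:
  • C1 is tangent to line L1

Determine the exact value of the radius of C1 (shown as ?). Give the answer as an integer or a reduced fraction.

1. [C1‖L1]  r_C1² − 196/9 = 0  ⇒  r_C1 = 14/3 (r>0 drops 1)

14/3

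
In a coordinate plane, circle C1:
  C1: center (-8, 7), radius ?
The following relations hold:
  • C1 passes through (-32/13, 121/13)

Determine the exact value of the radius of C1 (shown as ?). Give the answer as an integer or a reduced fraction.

6

1. [C1∋P]  r_C1² − 36 = 0  ⇒  r_C1 = 6 (r>0 drops 1)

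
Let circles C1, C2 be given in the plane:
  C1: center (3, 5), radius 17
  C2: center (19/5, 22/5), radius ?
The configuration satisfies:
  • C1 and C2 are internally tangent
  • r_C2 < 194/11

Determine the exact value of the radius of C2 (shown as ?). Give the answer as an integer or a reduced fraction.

16

1. [int C1,C2]  r_C2² − 34r_C2 + 288 = 0  ⇒  r_C2 = 16 or 18
2. given r_C2 < 194/11: keep 16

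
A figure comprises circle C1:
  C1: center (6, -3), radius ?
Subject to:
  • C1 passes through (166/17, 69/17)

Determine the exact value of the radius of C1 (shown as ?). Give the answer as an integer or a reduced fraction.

8

1. [C1∋P]  r_C1² − 64 = 0  ⇒  r_C1 = 8 (r>0 drops 1)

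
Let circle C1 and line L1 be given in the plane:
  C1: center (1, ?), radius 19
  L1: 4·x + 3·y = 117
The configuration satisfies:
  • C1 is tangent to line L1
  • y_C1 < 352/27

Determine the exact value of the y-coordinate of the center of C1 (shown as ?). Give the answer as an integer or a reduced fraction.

6

1. [C1‖L1]  y_C1² − (226/3)y_C1 + 416 = 0  ⇒  y_C1 = 6 or 208/3
2. given y_C1 < 352/27: keep 6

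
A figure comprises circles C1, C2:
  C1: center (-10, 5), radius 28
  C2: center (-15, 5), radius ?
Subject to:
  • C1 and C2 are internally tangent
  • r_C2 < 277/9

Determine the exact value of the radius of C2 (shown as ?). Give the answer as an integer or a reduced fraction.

1. [int C1,C2]  r_C2² − 56r_C2 + 759 = 0  ⇒  r_C2 = 23 or 33
2. given r_C2 < 277/9: keep 23

23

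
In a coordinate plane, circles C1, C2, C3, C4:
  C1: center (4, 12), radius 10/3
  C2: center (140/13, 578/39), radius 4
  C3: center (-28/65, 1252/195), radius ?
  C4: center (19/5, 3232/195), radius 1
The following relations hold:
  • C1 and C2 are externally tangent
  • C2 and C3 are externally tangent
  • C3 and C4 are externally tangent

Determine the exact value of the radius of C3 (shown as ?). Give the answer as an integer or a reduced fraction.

10

1. [ext C2·C3]  r_C3² + 8r_C3 − 180 = 0  ⇒  r_C3 = 10 (r>0 drops 1)
2. [ext C3·C4]  r_C3² + 2r_C3 − 120 = 0  ⇒  r_C3 = 10 (r>0 drops 1)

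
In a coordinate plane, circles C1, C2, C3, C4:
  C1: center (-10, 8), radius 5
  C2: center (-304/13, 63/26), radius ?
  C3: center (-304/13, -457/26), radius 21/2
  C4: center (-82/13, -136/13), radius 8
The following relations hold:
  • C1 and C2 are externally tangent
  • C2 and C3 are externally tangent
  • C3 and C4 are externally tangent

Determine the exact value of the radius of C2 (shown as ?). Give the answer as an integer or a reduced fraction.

19/2

1. [ext C1·C2]  r_C2² + 10r_C2 − 741/4 = 0  ⇒  r_C2 = 19/2 (r>0 drops 1)
2. [ext C2·C3]  r_C2² + 21r_C2 − 1159/4 = 0  ⇒  r_C2 = 19/2 (r>0 drops 1)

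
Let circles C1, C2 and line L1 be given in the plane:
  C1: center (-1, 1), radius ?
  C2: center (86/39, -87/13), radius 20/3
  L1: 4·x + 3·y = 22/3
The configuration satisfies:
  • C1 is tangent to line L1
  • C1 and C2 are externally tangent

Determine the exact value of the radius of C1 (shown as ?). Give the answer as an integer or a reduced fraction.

5/3

1. [C1‖L1]  r_C1² − 25/9 = 0  ⇒  r_C1 = 5/3 (r>0 drops 1)
2. [ext C1·C2]  r_C1² + (40/3)r_C1 − 25 = 0  ⇒  r_C1 = 5/3 (r>0 drops 1)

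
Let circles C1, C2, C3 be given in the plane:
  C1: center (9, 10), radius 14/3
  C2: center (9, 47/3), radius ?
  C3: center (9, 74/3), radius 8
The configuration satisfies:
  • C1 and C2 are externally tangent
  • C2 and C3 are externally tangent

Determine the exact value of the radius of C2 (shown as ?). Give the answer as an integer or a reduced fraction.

1

1. [ext C1·C2]  r_C2² + (28/3)r_C2 − 31/3 = 0  ⇒  r_C2 = 1 (r>0 drops 1)
2. [ext C2·C3]  r_C2² + 16r_C2 − 17 = 0  ⇒  r_C2 = 1 (r>0 drops 1)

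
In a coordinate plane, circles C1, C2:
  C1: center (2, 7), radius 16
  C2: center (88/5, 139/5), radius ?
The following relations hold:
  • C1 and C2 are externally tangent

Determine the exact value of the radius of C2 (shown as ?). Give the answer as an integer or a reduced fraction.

1. [ext C1·C2]  r_C2² + 32r_C2 − 420 = 0  ⇒  r_C2 = 10 (r>0 drops 1)

10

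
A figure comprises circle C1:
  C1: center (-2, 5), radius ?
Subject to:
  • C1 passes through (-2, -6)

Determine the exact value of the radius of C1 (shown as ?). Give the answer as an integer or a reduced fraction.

11

1. [C1∋P]  r_C1² − 121 = 0  ⇒  r_C1 = 11 (r>0 drops 1)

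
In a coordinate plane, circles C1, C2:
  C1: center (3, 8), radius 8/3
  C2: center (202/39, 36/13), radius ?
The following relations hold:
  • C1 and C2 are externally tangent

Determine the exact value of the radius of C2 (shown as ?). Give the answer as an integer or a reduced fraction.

1. [ext C1·C2]  r_C2² + (16/3)r_C2 − 25 = 0  ⇒  r_C2 = 3 (r>0 drops 1)

3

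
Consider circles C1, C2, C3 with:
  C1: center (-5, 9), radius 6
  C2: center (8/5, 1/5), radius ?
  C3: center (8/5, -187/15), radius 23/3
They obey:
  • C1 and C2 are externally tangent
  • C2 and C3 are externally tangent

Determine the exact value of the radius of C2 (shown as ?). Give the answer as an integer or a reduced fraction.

5

1. [ext C1·C2]  r_C2² + 12r_C2 − 85 = 0  ⇒  r_C2 = 5 (r>0 drops 1)
2. [ext C2·C3]  r_C2² + (46/3)r_C2 − 305/3 = 0  ⇒  r_C2 = 5 (r>0 drops 1)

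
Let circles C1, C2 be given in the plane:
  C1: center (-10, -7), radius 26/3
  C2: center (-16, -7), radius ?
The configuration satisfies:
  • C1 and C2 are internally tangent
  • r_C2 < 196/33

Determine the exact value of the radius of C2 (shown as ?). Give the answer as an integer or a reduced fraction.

1. [int C1,C2]  r_C2² − (52/3)r_C2 + 352/9 = 0  ⇒  r_C2 = 8/3 or 44/3
2. given r_C2 < 196/33: keep 8/3

8/3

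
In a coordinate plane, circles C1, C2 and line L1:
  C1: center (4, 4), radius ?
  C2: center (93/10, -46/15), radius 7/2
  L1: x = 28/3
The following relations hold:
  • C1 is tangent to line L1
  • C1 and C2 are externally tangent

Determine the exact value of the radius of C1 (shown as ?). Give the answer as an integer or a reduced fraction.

16/3

1. [C1‖L1]  r_C1² − 256/9 = 0  ⇒  r_C1 = 16/3 (r>0 drops 1)
2. [ext C1·C2]  r_C1² + 7r_C1 − 592/9 = 0  ⇒  r_C1 = 16/3 (r>0 drops 1)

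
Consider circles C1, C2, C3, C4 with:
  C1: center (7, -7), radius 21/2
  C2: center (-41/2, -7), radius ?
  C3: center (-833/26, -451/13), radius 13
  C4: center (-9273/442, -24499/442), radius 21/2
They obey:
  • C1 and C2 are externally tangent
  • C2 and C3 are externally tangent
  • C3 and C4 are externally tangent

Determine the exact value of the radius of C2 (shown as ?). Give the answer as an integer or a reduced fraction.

1. [ext C1·C2]  r_C2² + 21r_C2 − 646 = 0  ⇒  r_C2 = 17 (r>0 drops 1)
2. [ext C2·C3]  r_C2² + 26r_C2 − 731 = 0  ⇒  r_C2 = 17 (r>0 drops 1)

17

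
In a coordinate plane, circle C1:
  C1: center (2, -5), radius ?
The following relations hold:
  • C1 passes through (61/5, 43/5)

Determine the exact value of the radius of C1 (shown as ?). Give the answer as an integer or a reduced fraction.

17

1. [C1∋P]  r_C1² − 289 = 0  ⇒  r_C1 = 17 (r>0 drops 1)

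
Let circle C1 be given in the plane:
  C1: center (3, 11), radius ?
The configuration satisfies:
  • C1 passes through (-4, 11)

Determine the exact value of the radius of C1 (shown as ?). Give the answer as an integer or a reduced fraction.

7

1. [C1∋P]  r_C1² − 49 = 0  ⇒  r_C1 = 7 (r>0 drops 1)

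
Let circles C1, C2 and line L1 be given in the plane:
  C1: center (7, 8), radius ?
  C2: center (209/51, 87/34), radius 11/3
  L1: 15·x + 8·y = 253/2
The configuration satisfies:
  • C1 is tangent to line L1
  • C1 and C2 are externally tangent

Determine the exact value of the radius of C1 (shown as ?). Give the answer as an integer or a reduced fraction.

1. [C1‖L1]  r_C1² − 25/4 = 0  ⇒  r_C1 = 5/2 (r>0 drops 1)
2. [ext C1·C2]  r_C1² + (22/3)r_C1 − 295/12 = 0  ⇒  r_C1 = 5/2 (r>0 drops 1)

5/2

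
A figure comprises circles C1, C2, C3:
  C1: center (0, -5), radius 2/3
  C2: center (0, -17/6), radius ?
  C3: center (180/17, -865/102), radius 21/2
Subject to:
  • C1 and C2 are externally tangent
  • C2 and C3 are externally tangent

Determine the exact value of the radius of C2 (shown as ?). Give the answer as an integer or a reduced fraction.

1. [ext C1·C2]  r_C2² + (4/3)r_C2 − 17/4 = 0  ⇒  r_C2 = 3/2 (r>0 drops 1)
2. [ext C2·C3]  r_C2² + 21r_C2 − 135/4 = 0  ⇒  r_C2 = 3/2 (r>0 drops 1)

3/2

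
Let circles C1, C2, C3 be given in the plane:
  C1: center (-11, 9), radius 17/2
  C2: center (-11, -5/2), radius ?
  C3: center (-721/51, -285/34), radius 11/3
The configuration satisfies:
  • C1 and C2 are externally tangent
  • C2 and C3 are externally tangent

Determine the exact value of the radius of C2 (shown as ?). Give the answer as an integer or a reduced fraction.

1. [ext C1·C2]  r_C2² + 17r_C2 − 60 = 0  ⇒  r_C2 = 3 (r>0 drops 1)
2. [ext C2·C3]  r_C2² + (22/3)r_C2 − 31 = 0  ⇒  r_C2 = 3 (r>0 drops 1)

3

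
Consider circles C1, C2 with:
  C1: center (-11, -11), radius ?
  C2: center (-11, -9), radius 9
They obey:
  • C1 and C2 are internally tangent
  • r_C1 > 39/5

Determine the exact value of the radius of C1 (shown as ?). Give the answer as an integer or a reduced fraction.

1. [int C1,C2]  r_C1² − 18r_C1 + 77 = 0  ⇒  r_C1 = 7 or 11
2. given r_C1 > 39/5: keep 11

11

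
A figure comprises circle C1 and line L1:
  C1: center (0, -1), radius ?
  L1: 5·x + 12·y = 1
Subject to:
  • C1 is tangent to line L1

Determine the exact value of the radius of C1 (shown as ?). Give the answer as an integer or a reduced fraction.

1

1. [C1‖L1]  r_C1² − 1 = 0  ⇒  r_C1 = 1 (r>0 drops 1)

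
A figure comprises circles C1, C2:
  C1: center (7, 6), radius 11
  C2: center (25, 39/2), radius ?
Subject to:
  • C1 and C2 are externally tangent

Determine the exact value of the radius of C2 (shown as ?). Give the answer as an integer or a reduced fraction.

23/2

1. [ext C1·C2]  r_C2² + 22r_C2 − 1541/4 = 0  ⇒  r_C2 = 23/2 (r>0 drops 1)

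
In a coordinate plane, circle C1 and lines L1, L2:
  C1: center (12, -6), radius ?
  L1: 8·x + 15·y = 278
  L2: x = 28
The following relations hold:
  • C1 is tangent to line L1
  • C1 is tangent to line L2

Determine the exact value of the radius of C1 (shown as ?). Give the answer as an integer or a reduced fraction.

16

1. [C1‖L1]  r_C1² − 256 = 0  ⇒  r_C1 = 16 (r>0 drops 1)
2. [C1‖L2]  r_C1² − 256 = 0  ⇒  r_C1 = 16 (r>0 drops 1)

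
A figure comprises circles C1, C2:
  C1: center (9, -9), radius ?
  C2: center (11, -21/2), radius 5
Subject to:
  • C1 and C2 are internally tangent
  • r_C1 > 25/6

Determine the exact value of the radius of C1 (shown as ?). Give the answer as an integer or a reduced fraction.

15/2

1. [int C1,C2]  r_C1² − 10r_C1 + 75/4 = 0  ⇒  r_C1 = 5/2 or 15/2
2. given r_C1 > 25/6: keep 15/2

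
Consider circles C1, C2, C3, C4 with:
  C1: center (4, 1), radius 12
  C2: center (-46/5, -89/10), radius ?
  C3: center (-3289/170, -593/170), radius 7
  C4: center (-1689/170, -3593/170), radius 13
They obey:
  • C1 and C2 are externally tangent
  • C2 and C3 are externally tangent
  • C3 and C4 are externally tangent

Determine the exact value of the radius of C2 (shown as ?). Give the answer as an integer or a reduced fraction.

9/2

1. [ext C1·C2]  r_C2² + 24r_C2 − 513/4 = 0  ⇒  r_C2 = 9/2 (r>0 drops 1)
2. [ext C2·C3]  r_C2² + 14r_C2 − 333/4 = 0  ⇒  r_C2 = 9/2 (r>0 drops 1)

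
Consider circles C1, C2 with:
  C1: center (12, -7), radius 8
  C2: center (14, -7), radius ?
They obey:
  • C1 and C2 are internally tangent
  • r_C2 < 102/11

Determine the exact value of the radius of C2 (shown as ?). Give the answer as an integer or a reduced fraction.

1. [int C1,C2]  r_C2² − 16r_C2 + 60 = 0  ⇒  r_C2 = 6 or 10
2. given r_C2 < 102/11: keep 6

6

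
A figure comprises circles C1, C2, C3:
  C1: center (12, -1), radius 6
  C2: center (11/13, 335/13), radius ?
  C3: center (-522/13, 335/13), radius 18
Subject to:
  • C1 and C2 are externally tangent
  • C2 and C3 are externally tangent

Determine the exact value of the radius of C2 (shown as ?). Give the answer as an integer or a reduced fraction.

23

1. [ext C1·C2]  r_C2² + 12r_C2 − 805 = 0  ⇒  r_C2 = 23 (r>0 drops 1)
2. [ext C2·C3]  r_C2² + 36r_C2 − 1357 = 0  ⇒  r_C2 = 23 (r>0 drops 1)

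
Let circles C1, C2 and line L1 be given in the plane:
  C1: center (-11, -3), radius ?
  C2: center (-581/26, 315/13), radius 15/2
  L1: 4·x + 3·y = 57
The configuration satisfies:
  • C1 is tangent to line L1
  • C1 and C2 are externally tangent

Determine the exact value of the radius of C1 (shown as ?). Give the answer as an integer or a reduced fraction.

1. [C1‖L1]  r_C1² − 484 = 0  ⇒  r_C1 = 22 (r>0 drops 1)
2. [ext C1·C2]  r_C1² + 15r_C1 − 814 = 0  ⇒  r_C1 = 22 (r>0 drops 1)

22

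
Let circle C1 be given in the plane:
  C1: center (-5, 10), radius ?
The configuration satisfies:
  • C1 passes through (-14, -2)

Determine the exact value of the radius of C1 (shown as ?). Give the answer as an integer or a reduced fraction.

15

1. [C1∋P]  r_C1² − 225 = 0  ⇒  r_C1 = 15 (r>0 drops 1)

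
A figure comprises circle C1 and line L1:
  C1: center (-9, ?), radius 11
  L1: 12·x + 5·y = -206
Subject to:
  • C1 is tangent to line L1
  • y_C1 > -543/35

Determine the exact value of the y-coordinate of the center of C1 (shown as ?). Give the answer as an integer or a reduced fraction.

9

1. [C1‖L1]  y_C1² + (196/5)y_C1 − 2169/5 = 0  ⇒  y_C1 = -241/5 or 9
2. given y_C1 > -543/35: keep 9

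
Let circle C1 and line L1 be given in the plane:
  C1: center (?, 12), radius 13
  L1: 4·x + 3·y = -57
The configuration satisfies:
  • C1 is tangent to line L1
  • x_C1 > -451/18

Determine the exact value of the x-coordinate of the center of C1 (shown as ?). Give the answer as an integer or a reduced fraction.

1. [C1‖L1]  x_C1² + (93/2)x_C1 + 553/2 = 0  ⇒  x_C1 = -79/2 or -7
2. given x_C1 > -451/18: keep -7

-7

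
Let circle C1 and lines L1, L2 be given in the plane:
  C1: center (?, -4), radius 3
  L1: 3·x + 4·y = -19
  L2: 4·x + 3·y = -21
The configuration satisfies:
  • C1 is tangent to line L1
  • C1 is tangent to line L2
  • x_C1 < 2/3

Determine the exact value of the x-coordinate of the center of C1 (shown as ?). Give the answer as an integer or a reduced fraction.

-6

1. [C1‖L1]  x_C1² + 2x_C1 − 24 = 0  ⇒  x_C1 = -6 or 4
2. [C1‖L2]  x_C1² + (9/2)x_C1 − 9 = 0  ⇒  x_C1 = -6 or 3/2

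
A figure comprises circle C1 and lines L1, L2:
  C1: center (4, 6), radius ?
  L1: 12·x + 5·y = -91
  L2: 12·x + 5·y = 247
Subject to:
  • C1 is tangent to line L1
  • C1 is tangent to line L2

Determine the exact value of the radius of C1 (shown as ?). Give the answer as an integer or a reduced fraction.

1. [C1‖L1]  r_C1² − 169 = 0  ⇒  r_C1 = 13 (r>0 drops 1)
2. [C1‖L2]  r_C1² − 169 = 0  ⇒  r_C1 = 13 (r>0 drops 1)

13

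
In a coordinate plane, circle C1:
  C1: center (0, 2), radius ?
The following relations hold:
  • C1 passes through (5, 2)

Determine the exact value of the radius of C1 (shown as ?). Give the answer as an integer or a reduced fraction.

5

1. [C1∋P]  r_C1² − 25 = 0  ⇒  r_C1 = 5 (r>0 drops 1)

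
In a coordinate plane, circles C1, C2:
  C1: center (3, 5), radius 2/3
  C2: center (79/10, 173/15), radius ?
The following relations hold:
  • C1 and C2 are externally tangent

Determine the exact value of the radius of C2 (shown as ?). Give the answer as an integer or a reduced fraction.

1. [ext C1·C2]  r_C2² + (4/3)r_C2 − 265/4 = 0  ⇒  r_C2 = 15/2 (r>0 drops 1)

15/2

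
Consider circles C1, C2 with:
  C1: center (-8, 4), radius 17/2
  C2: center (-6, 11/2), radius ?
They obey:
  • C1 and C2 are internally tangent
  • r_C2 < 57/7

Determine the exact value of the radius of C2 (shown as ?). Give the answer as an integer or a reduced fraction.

1. [int C1,C2]  r_C2² − 17r_C2 + 66 = 0  ⇒  r_C2 = 6 or 11
2. given r_C2 < 57/7: keep 6

6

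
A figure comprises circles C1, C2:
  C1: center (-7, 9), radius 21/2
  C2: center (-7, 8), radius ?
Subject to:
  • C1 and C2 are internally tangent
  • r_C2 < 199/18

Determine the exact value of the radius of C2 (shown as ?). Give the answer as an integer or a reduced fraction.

19/2

1. [int C1,C2]  r_C2² − 21r_C2 + 437/4 = 0  ⇒  r_C2 = 19/2 or 23/2
2. given r_C2 < 199/18: keep 19/2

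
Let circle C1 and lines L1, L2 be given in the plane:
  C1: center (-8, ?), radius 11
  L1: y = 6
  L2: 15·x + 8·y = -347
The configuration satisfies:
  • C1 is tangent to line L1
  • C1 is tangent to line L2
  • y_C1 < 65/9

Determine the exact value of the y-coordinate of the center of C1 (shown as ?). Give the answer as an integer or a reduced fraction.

1. [C1‖L1]  y_C1² − 12y_C1 − 85 = 0  ⇒  y_C1 = -5 or 17
2. [C1‖L2]  y_C1² + (227/4)y_C1 + 1035/4 = 0  ⇒  y_C1 = -207/4 or -5

-5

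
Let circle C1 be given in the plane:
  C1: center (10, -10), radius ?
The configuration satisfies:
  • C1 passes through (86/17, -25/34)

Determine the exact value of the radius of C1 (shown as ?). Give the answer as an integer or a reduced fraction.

1. [C1∋P]  r_C1² − 441/4 = 0  ⇒  r_C1 = 21/2 (r>0 drops 1)

21/2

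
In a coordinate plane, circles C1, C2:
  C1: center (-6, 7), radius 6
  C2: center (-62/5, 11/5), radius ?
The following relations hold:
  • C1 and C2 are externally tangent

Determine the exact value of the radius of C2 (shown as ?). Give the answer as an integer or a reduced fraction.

1. [ext C1·C2]  r_C2² + 12r_C2 − 28 = 0  ⇒  r_C2 = 2 (r>0 drops 1)

2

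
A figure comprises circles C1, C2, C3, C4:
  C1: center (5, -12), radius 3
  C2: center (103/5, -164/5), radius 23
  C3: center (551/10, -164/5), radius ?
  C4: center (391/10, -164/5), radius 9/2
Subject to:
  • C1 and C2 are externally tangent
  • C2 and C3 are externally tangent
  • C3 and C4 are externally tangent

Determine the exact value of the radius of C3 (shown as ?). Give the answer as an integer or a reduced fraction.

23/2

1. [ext C2·C3]  r_C3² + 46r_C3 − 2645/4 = 0  ⇒  r_C3 = 23/2 (r>0 drops 1)
2. [ext C3·C4]  r_C3² + 9r_C3 − 943/4 = 0  ⇒  r_C3 = 23/2 (r>0 drops 1)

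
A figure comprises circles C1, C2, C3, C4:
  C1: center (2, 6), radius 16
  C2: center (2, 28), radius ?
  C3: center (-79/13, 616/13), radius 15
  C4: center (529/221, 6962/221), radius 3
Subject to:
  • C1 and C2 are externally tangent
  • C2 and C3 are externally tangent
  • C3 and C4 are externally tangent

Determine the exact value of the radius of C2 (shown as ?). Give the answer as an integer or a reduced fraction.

1. [ext C1·C2]  r_C2² + 32r_C2 − 228 = 0  ⇒  r_C2 = 6 (r>0 drops 1)
2. [ext C2·C3]  r_C2² + 30r_C2 − 216 = 0  ⇒  r_C2 = 6 (r>0 drops 1)

6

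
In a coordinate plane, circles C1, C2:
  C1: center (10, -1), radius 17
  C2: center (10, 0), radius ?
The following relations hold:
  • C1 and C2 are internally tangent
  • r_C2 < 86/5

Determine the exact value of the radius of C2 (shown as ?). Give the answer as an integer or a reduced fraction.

16

1. [int C1,C2]  r_C2² − 34r_C2 + 288 = 0  ⇒  r_C2 = 16 or 18
2. given r_C2 < 86/5: keep 16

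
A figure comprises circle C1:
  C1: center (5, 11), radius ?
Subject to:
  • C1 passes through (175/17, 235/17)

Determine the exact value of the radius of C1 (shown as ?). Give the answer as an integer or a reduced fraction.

1. [C1∋P]  r_C1² − 36 = 0  ⇒  r_C1 = 6 (r>0 drops 1)

6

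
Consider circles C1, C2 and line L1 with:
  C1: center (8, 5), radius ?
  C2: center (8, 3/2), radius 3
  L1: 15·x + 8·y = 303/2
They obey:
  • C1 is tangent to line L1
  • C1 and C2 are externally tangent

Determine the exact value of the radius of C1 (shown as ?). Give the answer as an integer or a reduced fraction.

1/2

1. [C1‖L1]  r_C1² − 1/4 = 0  ⇒  r_C1 = 1/2 (r>0 drops 1)
2. [ext C1·C2]  r_C1² + 6r_C1 − 13/4 = 0  ⇒  r_C1 = 1/2 (r>0 drops 1)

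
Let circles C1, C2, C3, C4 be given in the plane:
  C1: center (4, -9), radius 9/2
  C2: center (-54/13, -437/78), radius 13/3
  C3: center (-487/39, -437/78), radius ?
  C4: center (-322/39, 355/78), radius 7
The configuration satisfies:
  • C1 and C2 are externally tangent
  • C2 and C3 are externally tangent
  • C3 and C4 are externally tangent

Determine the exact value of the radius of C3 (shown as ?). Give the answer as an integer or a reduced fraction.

4

1. [ext C2·C3]  r_C3² + (26/3)r_C3 − 152/3 = 0  ⇒  r_C3 = 4 (r>0 drops 1)
2. [ext C3·C4]  r_C3² + 14r_C3 − 72 = 0  ⇒  r_C3 = 4 (r>0 drops 1)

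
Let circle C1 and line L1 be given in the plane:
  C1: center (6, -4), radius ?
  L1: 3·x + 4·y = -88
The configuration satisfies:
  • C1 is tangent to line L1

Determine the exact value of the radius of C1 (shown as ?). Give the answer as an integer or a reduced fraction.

1. [C1‖L1]  r_C1² − 324 = 0  ⇒  r_C1 = 18 (r>0 drops 1)

18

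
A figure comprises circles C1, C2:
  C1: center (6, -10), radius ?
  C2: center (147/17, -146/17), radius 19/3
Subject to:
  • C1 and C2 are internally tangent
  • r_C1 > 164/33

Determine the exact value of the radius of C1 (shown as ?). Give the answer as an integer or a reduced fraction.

28/3

1. [int C1,C2]  r_C1² − (38/3)r_C1 + 280/9 = 0  ⇒  r_C1 = 10/3 or 28/3
2. given r_C1 > 164/33: keep 28/3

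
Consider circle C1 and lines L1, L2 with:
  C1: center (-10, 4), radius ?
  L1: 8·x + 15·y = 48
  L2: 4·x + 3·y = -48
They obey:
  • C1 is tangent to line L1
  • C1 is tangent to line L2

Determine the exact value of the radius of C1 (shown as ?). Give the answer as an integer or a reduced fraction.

4

1. [C1‖L1]  r_C1² − 16 = 0  ⇒  r_C1 = 4 (r>0 drops 1)
2. [C1‖L2]  r_C1² − 16 = 0  ⇒  r_C1 = 4 (r>0 drops 1)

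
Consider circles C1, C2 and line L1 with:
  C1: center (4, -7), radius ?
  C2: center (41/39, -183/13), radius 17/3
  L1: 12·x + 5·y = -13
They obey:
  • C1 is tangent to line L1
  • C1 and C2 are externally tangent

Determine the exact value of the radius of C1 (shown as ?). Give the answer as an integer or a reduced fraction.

1. [C1‖L1]  r_C1² − 4 = 0  ⇒  r_C1 = 2 (r>0 drops 1)
2. [ext C1·C2]  r_C1² + (34/3)r_C1 − 80/3 = 0  ⇒  r_C1 = 2 (r>0 drops 1)

2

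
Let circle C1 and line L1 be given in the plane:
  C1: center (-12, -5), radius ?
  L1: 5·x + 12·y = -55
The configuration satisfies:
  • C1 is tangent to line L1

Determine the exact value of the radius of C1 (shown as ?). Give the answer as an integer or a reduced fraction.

5

1. [C1‖L1]  r_C1² − 25 = 0  ⇒  r_C1 = 5 (r>0 drops 1)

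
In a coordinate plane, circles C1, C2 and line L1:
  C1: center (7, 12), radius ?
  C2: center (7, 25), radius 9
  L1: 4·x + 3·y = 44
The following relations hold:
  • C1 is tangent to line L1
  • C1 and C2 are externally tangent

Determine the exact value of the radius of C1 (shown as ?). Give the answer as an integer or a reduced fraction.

4

1. [C1‖L1]  r_C1² − 16 = 0  ⇒  r_C1 = 4 (r>0 drops 1)
2. [ext C1·C2]  r_C1² + 18r_C1 − 88 = 0  ⇒  r_C1 = 4 (r>0 drops 1)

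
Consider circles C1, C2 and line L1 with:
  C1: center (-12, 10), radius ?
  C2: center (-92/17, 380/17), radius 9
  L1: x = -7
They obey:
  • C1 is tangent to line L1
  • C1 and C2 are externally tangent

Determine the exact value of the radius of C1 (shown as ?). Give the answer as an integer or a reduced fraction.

5

1. [C1‖L1]  r_C1² − 25 = 0  ⇒  r_C1 = 5 (r>0 drops 1)
2. [ext C1·C2]  r_C1² + 18r_C1 − 115 = 0  ⇒  r_C1 = 5 (r>0 drops 1)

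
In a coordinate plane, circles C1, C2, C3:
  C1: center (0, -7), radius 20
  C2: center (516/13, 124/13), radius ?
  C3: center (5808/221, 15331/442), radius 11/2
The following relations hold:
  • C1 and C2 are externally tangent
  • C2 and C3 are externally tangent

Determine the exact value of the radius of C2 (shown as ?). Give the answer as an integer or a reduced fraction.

1. [ext C1·C2]  r_C2² + 40r_C2 − 1449 = 0  ⇒  r_C2 = 23 (r>0 drops 1)
2. [ext C2·C3]  r_C2² + 11r_C2 − 782 = 0  ⇒  r_C2 = 23 (r>0 drops 1)

23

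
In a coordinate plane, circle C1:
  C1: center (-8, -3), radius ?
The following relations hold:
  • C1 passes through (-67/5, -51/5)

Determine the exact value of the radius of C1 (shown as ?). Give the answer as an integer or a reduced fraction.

1. [C1∋P]  r_C1² − 81 = 0  ⇒  r_C1 = 9 (r>0 drops 1)

9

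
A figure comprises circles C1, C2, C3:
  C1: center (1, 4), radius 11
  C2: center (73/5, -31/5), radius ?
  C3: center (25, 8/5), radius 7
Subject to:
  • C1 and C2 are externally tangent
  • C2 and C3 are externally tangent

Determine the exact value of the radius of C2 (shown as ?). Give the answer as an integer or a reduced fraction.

6

1. [ext C1·C2]  r_C2² + 22r_C2 − 168 = 0  ⇒  r_C2 = 6 (r>0 drops 1)
2. [ext C2·C3]  r_C2² + 14r_C2 − 120 = 0  ⇒  r_C2 = 6 (r>0 drops 1)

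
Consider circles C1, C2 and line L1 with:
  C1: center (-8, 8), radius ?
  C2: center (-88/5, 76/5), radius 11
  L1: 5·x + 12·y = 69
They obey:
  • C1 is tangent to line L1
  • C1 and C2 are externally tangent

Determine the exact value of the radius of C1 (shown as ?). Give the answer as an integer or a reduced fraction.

1. [C1‖L1]  r_C1² − 1 = 0  ⇒  r_C1 = 1 (r>0 drops 1)
2. [ext C1·C2]  r_C1² + 22r_C1 − 23 = 0  ⇒  r_C1 = 1 (r>0 drops 1)

1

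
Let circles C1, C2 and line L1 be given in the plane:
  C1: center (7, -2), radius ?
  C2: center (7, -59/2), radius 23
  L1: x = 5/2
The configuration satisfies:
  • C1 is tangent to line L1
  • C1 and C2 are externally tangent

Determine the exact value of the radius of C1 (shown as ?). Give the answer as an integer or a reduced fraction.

9/2

1. [C1‖L1]  r_C1² − 81/4 = 0  ⇒  r_C1 = 9/2 (r>0 drops 1)
2. [ext C1·C2]  r_C1² + 46r_C1 − 909/4 = 0  ⇒  r_C1 = 9/2 (r>0 drops 1)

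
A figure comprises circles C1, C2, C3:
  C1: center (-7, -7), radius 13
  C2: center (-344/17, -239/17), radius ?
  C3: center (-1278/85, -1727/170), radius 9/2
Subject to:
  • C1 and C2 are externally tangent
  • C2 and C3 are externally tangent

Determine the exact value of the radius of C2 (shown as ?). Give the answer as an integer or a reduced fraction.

1. [ext C1·C2]  r_C2² + 26r_C2 − 56 = 0  ⇒  r_C2 = 2 (r>0 drops 1)
2. [ext C2·C3]  r_C2² + 9r_C2 − 22 = 0  ⇒  r_C2 = 2 (r>0 drops 1)

2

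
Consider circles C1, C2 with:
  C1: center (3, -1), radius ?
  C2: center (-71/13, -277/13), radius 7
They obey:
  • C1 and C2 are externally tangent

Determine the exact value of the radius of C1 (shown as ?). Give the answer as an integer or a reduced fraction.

1. [ext C1·C2]  r_C1² + 14r_C1 − 435 = 0  ⇒  r_C1 = 15 (r>0 drops 1)

15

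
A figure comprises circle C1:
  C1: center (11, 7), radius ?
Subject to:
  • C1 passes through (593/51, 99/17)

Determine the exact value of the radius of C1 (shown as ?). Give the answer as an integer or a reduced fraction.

1. [C1∋P]  r_C1² − 16/9 = 0  ⇒  r_C1 = 4/3 (r>0 drops 1)

4/3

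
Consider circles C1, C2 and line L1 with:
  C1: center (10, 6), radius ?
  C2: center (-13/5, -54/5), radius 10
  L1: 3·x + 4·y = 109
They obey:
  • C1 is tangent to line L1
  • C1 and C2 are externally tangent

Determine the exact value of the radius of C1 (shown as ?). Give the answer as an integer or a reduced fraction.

11

1. [C1‖L1]  r_C1² − 121 = 0  ⇒  r_C1 = 11 (r>0 drops 1)
2. [ext C1·C2]  r_C1² + 20r_C1 − 341 = 0  ⇒  r_C1 = 11 (r>0 drops 1)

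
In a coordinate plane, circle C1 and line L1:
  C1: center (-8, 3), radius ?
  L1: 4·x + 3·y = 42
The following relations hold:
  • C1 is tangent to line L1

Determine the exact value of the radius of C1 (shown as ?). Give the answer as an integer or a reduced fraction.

1. [C1‖L1]  r_C1² − 169 = 0  ⇒  r_C1 = 13 (r>0 drops 1)

13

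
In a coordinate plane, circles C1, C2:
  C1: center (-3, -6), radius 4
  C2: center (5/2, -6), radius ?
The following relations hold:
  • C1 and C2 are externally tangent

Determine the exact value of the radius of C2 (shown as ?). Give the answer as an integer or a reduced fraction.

1. [ext C1·C2]  r_C2² + 8r_C2 − 57/4 = 0  ⇒  r_C2 = 3/2 (r>0 drops 1)

3/2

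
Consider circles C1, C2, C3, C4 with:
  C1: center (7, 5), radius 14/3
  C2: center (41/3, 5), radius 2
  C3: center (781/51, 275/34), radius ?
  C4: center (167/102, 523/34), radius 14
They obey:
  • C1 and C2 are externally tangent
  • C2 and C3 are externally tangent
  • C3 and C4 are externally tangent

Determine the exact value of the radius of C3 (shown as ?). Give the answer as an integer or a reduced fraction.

1. [ext C2·C3]  r_C3² + 4r_C3 − 33/4 = 0  ⇒  r_C3 = 3/2 (r>0 drops 1)
2. [ext C3·C4]  r_C3² + 28r_C3 − 177/4 = 0  ⇒  r_C3 = 3/2 (r>0 drops 1)

3/2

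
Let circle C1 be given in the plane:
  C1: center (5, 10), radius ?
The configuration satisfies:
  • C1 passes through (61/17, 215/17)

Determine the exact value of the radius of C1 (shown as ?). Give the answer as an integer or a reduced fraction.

1. [C1∋P]  r_C1² − 9 = 0  ⇒  r_C1 = 3 (r>0 drops 1)

3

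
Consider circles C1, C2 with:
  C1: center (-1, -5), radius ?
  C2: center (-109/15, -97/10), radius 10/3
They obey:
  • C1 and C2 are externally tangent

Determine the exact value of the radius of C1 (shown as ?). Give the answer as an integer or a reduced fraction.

1. [ext C1·C2]  r_C1² + (20/3)r_C1 − 201/4 = 0  ⇒  r_C1 = 9/2 (r>0 drops 1)

9/2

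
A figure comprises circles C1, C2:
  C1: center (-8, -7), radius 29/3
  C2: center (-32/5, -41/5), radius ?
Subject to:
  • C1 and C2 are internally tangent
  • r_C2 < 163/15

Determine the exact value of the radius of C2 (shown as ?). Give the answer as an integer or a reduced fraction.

23/3

1. [int C1,C2]  r_C2² − (58/3)r_C2 + 805/9 = 0  ⇒  r_C2 = 23/3 or 35/3
2. given r_C2 < 163/15: keep 23/3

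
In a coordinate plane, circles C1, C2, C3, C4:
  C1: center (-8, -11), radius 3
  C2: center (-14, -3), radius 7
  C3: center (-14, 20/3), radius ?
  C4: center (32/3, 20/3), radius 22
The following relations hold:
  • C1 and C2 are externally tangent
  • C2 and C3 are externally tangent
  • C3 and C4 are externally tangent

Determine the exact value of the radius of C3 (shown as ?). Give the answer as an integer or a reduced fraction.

8/3

1. [ext C2·C3]  r_C3² + 14r_C3 − 400/9 = 0  ⇒  r_C3 = 8/3 (r>0 drops 1)
2. [ext C3·C4]  r_C3² + 44r_C3 − 1120/9 = 0  ⇒  r_C3 = 8/3 (r>0 drops 1)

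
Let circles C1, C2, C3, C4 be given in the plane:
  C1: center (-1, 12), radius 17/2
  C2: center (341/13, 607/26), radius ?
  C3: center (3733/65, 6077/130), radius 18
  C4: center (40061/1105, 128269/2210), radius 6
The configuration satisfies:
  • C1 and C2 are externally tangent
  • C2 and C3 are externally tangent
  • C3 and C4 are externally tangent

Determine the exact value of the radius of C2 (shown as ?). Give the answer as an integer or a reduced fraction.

1. [ext C1·C2]  r_C2² + 17r_C2 − 798 = 0  ⇒  r_C2 = 21 (r>0 drops 1)
2. [ext C2·C3]  r_C2² + 36r_C2 − 1197 = 0  ⇒  r_C2 = 21 (r>0 drops 1)

21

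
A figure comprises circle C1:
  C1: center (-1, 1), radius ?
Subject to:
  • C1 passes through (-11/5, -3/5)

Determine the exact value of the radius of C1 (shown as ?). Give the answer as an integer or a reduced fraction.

1. [C1∋P]  r_C1² − 4 = 0  ⇒  r_C1 = 2 (r>0 drops 1)

2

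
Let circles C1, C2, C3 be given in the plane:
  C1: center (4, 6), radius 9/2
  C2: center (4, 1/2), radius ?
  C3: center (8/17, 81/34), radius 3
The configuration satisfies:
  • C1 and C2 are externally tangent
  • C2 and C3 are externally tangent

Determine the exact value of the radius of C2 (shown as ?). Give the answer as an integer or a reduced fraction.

1

1. [ext C1·C2]  r_C2² + 9r_C2 − 10 = 0  ⇒  r_C2 = 1 (r>0 drops 1)
2. [ext C2·C3]  r_C2² + 6r_C2 − 7 = 0  ⇒  r_C2 = 1 (r>0 drops 1)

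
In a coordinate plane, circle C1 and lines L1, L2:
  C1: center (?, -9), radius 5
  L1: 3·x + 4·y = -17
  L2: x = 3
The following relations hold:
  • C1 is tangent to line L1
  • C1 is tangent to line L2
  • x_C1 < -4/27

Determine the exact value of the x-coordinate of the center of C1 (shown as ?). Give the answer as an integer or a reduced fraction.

-2

1. [C1‖L1]  x_C1² − (38/3)x_C1 − 88/3 = 0  ⇒  x_C1 = -2 or 44/3
2. [C1‖L2]  x_C1² − 6x_C1 − 16 = 0  ⇒  x_C1 = -2 or 8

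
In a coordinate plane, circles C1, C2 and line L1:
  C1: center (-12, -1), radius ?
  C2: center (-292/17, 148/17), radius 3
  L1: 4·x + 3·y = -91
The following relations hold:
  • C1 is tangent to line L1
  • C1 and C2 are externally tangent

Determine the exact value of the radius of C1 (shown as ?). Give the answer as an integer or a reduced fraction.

8

1. [C1‖L1]  r_C1² − 64 = 0  ⇒  r_C1 = 8 (r>0 drops 1)
2. [ext C1·C2]  r_C1² + 6r_C1 − 112 = 0  ⇒  r_C1 = 8 (r>0 drops 1)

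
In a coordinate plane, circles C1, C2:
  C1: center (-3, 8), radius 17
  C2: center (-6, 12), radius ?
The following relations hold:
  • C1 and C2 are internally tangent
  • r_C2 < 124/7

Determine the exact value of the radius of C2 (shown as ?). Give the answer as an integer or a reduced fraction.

12

1. [int C1,C2]  r_C2² − 34r_C2 + 264 = 0  ⇒  r_C2 = 12 or 22
2. given r_C2 < 124/7: keep 12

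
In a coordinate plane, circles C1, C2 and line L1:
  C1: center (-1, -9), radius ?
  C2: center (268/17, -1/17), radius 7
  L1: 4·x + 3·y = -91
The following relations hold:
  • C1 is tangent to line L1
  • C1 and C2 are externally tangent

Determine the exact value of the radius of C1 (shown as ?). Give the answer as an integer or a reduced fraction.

12

1. [C1‖L1]  r_C1² − 144 = 0  ⇒  r_C1 = 12 (r>0 drops 1)
2. [ext C1·C2]  r_C1² + 14r_C1 − 312 = 0  ⇒  r_C1 = 12 (r>0 drops 1)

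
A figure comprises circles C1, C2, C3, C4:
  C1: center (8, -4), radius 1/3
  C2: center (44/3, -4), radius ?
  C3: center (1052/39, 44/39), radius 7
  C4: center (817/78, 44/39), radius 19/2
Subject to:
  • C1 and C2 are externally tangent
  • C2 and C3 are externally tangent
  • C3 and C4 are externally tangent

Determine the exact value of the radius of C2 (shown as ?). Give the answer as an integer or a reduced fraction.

19/3

1. [ext C1·C2]  r_C2² + (2/3)r_C2 − 133/3 = 0  ⇒  r_C2 = 19/3 (r>0 drops 1)
2. [ext C2·C3]  r_C2² + 14r_C2 − 1159/9 = 0  ⇒  r_C2 = 19/3 (r>0 drops 1)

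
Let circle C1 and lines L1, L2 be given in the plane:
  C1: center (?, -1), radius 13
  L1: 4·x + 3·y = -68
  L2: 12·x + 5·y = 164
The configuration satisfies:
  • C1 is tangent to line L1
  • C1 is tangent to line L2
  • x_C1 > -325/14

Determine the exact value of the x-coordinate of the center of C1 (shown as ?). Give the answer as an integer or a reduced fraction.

1. [C1‖L1]  x_C1² + (65/2)x_C1 = 0  ⇒  x_C1 = -65/2 or 0
2. [C1‖L2]  x_C1² − (169/6)x_C1 = 0  ⇒  x_C1 = 0 or 169/6

0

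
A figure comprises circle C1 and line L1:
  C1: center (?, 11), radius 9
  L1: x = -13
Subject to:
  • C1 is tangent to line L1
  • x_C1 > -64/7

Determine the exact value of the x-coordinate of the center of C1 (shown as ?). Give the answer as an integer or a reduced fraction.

1. [C1‖L1]  x_C1² + 26x_C1 + 88 = 0  ⇒  x_C1 = -22 or -4
2. given x_C1 > -64/7: keep -4

-4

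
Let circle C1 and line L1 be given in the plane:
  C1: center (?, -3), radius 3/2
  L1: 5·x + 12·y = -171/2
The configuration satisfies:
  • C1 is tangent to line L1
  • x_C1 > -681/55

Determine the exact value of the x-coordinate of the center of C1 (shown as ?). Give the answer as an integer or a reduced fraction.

-6

1. [C1‖L1]  x_C1² + (99/5)x_C1 + 414/5 = 0  ⇒  x_C1 = -69/5 or -6
2. given x_C1 > -681/55: keep -6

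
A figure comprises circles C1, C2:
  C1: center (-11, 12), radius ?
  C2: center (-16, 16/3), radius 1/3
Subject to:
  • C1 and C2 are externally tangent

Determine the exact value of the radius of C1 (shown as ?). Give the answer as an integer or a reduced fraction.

8

1. [ext C1·C2]  r_C1² + (2/3)r_C1 − 208/3 = 0  ⇒  r_C1 = 8 (r>0 drops 1)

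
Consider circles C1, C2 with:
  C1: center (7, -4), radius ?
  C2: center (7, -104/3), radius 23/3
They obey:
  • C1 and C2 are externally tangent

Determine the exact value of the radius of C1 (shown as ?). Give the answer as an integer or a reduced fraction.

23

1. [ext C1·C2]  r_C1² + (46/3)r_C1 − 2645/3 = 0  ⇒  r_C1 = 23 (r>0 drops 1)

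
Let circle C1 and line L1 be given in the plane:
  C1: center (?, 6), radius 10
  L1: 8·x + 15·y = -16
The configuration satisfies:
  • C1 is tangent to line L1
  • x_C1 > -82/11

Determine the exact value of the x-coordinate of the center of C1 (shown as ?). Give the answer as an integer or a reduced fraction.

1. [C1‖L1]  x_C1² + (53/2)x_C1 − 276 = 0  ⇒  x_C1 = -69/2 or 8
2. given x_C1 > -82/11: keep 8

8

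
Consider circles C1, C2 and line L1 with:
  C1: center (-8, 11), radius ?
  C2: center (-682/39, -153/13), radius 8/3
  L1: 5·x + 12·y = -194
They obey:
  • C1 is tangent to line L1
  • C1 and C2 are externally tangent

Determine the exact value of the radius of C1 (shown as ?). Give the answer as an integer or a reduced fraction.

22

1. [C1‖L1]  r_C1² − 484 = 0  ⇒  r_C1 = 22 (r>0 drops 1)
2. [ext C1·C2]  r_C1² + (16/3)r_C1 − 1804/3 = 0  ⇒  r_C1 = 22 (r>0 drops 1)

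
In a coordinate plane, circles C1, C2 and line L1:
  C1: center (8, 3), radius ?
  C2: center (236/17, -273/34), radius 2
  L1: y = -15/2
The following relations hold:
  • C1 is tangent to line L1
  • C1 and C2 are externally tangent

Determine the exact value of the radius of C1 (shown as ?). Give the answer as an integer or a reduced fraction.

1. [C1‖L1]  r_C1² − 441/4 = 0  ⇒  r_C1 = 21/2 (r>0 drops 1)
2. [ext C1·C2]  r_C1² + 4r_C1 − 609/4 = 0  ⇒  r_C1 = 21/2 (r>0 drops 1)

21/2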